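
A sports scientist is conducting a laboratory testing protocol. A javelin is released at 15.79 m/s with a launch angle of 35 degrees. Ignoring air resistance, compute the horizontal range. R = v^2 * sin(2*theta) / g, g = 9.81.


Launch speed squared = 249.3241
sin(2 * 35 deg) = 0.939693
Range = 249.3241 * 0.939693 / 9.81
= 23.883 m

23.883 m


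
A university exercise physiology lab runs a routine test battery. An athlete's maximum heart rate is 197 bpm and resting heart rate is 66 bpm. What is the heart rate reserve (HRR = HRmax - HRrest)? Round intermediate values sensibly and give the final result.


HRR = HRmax - HRrest
= 197 - 66
= 131 bpm

131 bpm


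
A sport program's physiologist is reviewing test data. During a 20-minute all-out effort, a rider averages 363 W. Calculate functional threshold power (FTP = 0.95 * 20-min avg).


FTP = 0.95 * 363
= 344.85 W

344.85 W


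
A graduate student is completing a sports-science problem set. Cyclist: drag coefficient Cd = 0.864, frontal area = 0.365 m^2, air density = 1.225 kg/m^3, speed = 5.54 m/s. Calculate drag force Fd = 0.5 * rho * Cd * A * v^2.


v^2 = 5.54^2 = 30.6916
Fd = 0.5 * 1.225 * 0.864 * 0.365 * 30.6916
= 5.928 N

5.928 N


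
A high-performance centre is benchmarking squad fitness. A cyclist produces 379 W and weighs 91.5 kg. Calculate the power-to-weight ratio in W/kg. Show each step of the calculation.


P/W = power / mass
= 379 / 91.5
= 4.142 W/kg

4.142 W/kg


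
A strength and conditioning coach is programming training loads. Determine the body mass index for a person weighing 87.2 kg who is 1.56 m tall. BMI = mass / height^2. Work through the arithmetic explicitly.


BMI = mass / height^2
= 87.2 / 1.56^2
= 87.2 / 2.4336
= 35.83 kg/m^2

35.83 kg/m^2


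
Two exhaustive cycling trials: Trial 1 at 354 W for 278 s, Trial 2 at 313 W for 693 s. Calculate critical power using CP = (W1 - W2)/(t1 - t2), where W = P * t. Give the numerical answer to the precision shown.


W1 = 354 * 278 = 98412 J
W2 = 313 * 693 = 216909 J
CP = (98412 - 216909) / (278 - 693)
= -118497 / -415
= 285.53 W

285.53 W


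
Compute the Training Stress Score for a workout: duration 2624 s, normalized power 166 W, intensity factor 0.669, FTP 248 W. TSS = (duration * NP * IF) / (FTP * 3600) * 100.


Product = 2624 * 166 * 0.669 = 291405.696
Base = 248 * 3600 = 892800
TSS = 291405.696 / 892800 * 100 = 32.64

32.64 TSS


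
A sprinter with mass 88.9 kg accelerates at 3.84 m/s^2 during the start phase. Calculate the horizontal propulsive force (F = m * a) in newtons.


F = m * a
= 88.9 * 3.84
= 341.38 N

341.38 N


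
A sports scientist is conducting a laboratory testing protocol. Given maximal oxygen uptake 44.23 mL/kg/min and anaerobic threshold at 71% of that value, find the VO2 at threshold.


Percentage as decimal = 0.71
VO2 at AT = 44.23 * 0.71 = 31.4 mL/kg/min

31.4 mL/kg/min


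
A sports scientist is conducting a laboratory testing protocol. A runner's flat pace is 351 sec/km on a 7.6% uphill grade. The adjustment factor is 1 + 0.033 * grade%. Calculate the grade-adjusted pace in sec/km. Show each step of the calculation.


Factor = 1 + 0.033 * 7.6 = 1.2508
Adjusted pace = 351 * 1.2508
= 439.03 sec/km

439.03 s/km


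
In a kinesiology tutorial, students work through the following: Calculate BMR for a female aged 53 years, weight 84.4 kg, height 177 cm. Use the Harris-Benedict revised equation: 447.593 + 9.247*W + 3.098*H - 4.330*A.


Substituting values:
W term = 9.247 * 84.4 = 780.4468
H term = 3.098 * 177 = 548.346
A term = 4.330 * 53 = 229.49
BMR = 1546.9 kcal/day

1546.9 kcal/day


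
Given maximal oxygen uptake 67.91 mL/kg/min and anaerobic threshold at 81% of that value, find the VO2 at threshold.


Percentage as decimal = 0.81
VO2 at AT = 67.91 * 0.81 = 55.01 mL/kg/min

55.01 mL/kg/min


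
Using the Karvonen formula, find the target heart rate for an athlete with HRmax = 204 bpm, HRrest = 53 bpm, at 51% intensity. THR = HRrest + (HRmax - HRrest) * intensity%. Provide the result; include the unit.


HRR = 204 - 53 = 151
THR = 53 + 151 * 0.51
= 53 + 77.01
= 130.01 bpm

130.01 bpm


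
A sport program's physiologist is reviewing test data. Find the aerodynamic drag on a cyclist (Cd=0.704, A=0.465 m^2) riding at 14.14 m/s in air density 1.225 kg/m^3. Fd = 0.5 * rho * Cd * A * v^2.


Fd = 0.5 * 1.225 * 0.704 * 0.465 * 14.14^2
= 0.5 * 1.225 * 0.704 * 0.465 * 199.9396
= 40.089 N

40.089 N


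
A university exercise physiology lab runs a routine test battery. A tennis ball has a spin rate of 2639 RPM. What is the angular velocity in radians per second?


Convert RPM to rad/s: multiply by 2*pi and divide by 60
omega = 2639 * 2 * pi / 60
= 276.355 rad/s

276.355 rad/s


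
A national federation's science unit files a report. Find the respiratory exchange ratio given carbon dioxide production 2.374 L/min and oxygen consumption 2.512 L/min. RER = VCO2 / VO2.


VCO2 = 2.374 L/min
VO2 = 2.512 L/min
RER = 2.374 / 2.512 = 0.9451

0.9451


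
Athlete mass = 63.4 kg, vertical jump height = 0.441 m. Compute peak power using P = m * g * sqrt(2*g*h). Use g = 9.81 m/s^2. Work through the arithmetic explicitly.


sqrt(2 * 9.81 * 0.441) = sqrt(8.65242) = 2.9415 m/s
P = 63.4 * 9.81 * 2.9415
= 1829.48 W

1829.48 W


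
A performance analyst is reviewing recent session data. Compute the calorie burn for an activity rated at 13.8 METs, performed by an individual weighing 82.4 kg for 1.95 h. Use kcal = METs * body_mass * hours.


Product of METs and mass = 13.8 * 82.4 = 1137.12
Total kcal = 1137.12 * 1.95 = 2217.38 kcal

2217.38 kcal


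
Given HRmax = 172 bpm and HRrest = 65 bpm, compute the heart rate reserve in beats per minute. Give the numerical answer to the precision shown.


Heart rate reserve = maximum HR minus resting HR
HRR = 172 - 65 = 107 bpm

107 bpm


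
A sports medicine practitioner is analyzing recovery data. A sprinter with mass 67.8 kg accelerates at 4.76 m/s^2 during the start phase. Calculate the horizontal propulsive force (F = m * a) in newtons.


F = m * a
= 67.8 * 4.76
= 322.73 N

322.73 N


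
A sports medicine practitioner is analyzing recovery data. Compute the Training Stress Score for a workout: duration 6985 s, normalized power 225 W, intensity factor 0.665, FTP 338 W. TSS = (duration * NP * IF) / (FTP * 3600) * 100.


Product = 6985 * 225 * 0.665 = 1045130.625
Base = 338 * 3600 = 1216800
TSS = 1045130.625 / 1216800 * 100 = 85.89

85.89 TSS


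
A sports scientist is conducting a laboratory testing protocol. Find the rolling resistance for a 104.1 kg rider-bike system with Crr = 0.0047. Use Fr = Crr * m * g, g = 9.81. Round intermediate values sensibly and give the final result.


m * g = 104.1 * 9.81 = 1021.221 N
Fr = 0.0047 * 1021.221 = 4.8 N

4.8 N


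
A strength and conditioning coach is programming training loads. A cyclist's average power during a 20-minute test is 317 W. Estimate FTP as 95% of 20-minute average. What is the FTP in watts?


FTP = 20-min power * 0.95
= 317 * 0.95
= 301.15 W

301.15 W


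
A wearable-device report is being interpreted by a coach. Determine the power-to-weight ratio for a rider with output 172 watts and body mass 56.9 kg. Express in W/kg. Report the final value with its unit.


P/W = 172 / 56.9 = 3.023 W/kg

3.023 W/kg


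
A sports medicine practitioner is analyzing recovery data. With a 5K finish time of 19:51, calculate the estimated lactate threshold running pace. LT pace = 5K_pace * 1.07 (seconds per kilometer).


Race duration = 1191 s for 5 km
Average pace = 1191 / 5 = 238.2 s/km
LT pace = 238.2 * 1.07
= 254.87 s/km

254.87 s/km


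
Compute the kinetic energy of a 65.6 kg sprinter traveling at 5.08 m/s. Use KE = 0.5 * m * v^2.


Velocity squared = 25.8064
KE = 0.5 * 65.6 * 25.8064 = 846.45 J

846.45 J


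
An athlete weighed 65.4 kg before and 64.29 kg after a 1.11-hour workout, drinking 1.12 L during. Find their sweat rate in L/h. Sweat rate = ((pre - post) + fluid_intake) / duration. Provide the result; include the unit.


Body mass change = 1.11 kg
Total sweat loss = 1.11 + 1.12 = 2.23 L
Rate = 2.23 / 1.11 = 2.009 L/h

2.009 L/h


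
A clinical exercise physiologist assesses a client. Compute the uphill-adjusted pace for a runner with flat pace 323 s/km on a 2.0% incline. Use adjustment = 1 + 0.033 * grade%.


Adjustment factor = 1 + 0.033 * 2.0 = 1.066
Grade-adjusted pace = 323 * 1.066 = 344.32 s/km

344.32 s/km


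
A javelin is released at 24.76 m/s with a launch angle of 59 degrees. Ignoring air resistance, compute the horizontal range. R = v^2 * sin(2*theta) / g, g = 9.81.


Launch speed squared = 613.0576
sin(2 * 59 deg) = 0.882948
Range = 613.0576 * 0.882948 / 9.81
= 55.178 m

55.178 m


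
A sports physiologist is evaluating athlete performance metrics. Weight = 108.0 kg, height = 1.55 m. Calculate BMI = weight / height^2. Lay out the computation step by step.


height^2 = 1.55^2 = 2.4025
BMI = 108.0 / 2.4025 = 44.95 kg/m^2

44.95 kg/m^2


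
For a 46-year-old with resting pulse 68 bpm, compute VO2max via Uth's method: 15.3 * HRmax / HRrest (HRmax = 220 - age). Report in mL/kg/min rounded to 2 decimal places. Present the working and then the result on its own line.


Step 1: HRmax = 220 - 46 = 174 bpm
Step 2: Ratio = 174 / 68 = 2.5588
Step 3: VO2max = 15.3 * 2.5588 = 39.15 mL/kg/min

39.15 mL/kg/min


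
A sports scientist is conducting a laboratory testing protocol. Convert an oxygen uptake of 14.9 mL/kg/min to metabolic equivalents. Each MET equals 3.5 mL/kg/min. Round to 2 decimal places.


One MET = 3.5 mL/kg/min
Number of METs = 14.9 / 3.5
= 4.26 METs

4.26 METs


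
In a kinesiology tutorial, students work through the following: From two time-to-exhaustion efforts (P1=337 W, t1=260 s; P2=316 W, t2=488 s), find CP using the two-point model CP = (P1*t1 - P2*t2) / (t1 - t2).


Work in trial 1 = 87620 J
Work in trial 2 = 154208 J
Delta work = -66588 J
Delta time = -228 s
CP = -66588 / -228 = 292.05 W

292.05 W


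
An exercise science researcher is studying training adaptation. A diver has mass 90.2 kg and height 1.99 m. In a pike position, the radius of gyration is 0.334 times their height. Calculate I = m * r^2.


r = 0.334 * 1.99 = 0.66466 m
I = m * r^2 = 90.2 * 0.441773 = 39.848 kg*m^2

39.848 kg*m^2


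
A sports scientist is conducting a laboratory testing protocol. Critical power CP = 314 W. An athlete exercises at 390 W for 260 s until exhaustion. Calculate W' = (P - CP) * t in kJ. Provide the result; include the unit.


P - CP = 390 - 314 = 76 W
W' = 76 * 260 = 19760 J
= 19760 / 1000 = 19.76 kJ

19.76 kJ


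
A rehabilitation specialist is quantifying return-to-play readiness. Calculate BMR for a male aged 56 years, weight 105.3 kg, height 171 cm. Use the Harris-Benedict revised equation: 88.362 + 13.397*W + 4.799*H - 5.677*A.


Substituting values:
W term = 13.397 * 105.3 = 1410.7041
H term = 4.799 * 171 = 820.629
A term = 5.677 * 56 = 317.912
BMR = 2001.78 kcal/day

2001.78 kcal/day


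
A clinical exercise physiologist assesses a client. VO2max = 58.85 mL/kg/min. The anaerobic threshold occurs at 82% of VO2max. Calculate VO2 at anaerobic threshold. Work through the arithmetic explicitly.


AT fraction = 82 / 100 = 0.82
AT VO2 = 58.85 * 0.82
= 48.26 mL/kg/min

48.26 mL/kg/min


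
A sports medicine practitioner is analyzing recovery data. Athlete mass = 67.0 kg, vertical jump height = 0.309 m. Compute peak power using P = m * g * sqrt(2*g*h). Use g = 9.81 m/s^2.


sqrt(2 * 9.81 * 0.309) = sqrt(6.06258) = 2.462231 m/s
P = 67.0 * 9.81 * 2.462231
= 1618.35 W

1618.35 W


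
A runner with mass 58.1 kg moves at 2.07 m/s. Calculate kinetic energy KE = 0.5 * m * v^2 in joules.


v^2 = 2.07^2 = 4.2849
KE = 0.5 * 58.1 * 4.2849
= 124.48 J

124.48 J


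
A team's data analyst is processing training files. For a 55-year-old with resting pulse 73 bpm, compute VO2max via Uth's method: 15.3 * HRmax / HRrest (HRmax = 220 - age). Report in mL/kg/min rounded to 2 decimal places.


Step 1: HRmax = 220 - 55 = 165 bpm
Step 2: Ratio = 165 / 73 = 2.2603
Step 3: VO2max = 15.3 * 2.2603 = 34.58 mL/kg/min

34.58 mL/kg/min


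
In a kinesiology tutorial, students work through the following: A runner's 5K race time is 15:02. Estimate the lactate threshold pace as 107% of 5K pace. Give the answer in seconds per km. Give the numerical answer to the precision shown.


Total race time = 15*60 + 2 = 902 seconds
5K pace = 902 / 5 = 180.4 sec/km
LT pace = 180.4 * 1.07 = 193.03 sec/km

193.03 s/km


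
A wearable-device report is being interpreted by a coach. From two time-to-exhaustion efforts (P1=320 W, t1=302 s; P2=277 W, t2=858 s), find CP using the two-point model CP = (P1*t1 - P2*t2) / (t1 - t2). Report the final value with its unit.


Work in trial 1 = 96640 J
Work in trial 2 = 237666 J
Delta work = -141026 J
Delta time = -556 s
CP = -141026 / -556 = 253.64 W

253.64 W


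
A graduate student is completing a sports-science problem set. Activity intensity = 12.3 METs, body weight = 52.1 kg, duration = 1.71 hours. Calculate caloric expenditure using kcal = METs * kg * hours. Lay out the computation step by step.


kcal = 12.3 * 52.1 * 1.71
= 640.83 * 1.71
= 1095.82 kcal

1095.82 kcal


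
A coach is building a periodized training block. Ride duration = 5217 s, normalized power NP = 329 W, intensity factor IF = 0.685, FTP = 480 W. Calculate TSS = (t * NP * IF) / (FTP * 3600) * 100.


Numerator = 5217 * 329 * 0.685 = 1175729.205
Denominator = 480 * 3600 = 1728000
TSS = 1175729.205 / 1728000 * 100
= 68.04

68.04 TSS


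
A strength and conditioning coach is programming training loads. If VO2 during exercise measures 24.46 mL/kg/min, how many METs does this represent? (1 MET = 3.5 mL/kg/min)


METs = VO2 / 3.5 = 24.46 / 3.5 = 6.99

6.99 METs


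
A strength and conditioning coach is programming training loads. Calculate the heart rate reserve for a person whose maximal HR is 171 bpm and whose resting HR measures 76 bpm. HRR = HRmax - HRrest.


HRmax = 171 bpm
HRrest = 76 bpm
HRR = 171 - 76 = 95 bpm

95 bpm


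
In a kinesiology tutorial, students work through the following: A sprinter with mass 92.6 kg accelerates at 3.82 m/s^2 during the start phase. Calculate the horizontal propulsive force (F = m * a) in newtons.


F = m * a
= 92.6 * 3.82
= 353.73 N

353.73 N


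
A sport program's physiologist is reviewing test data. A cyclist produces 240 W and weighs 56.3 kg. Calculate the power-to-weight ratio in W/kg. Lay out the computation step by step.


P/W = power / mass
= 240 / 56.3
= 4.263 W/kg

4.263 W/kg


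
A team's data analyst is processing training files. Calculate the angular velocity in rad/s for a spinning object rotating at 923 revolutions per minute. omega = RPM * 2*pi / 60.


omega = RPM * 2*pi / 60
= 923 * 6.28318531 / 60
= 96.656 rad/s

96.656 rad/s


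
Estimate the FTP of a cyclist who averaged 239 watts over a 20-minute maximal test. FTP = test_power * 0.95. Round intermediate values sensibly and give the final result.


FTP = 239 * 0.95 = 227.05 W

227.05 W


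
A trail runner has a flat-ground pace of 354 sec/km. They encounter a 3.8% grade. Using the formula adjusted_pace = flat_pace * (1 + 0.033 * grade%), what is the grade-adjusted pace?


Grade factor = 1 + 0.033 * 3.8 = 1.1254
Adjusted = 354 * 1.1254 = 398.39 sec/km

398.39 s/km


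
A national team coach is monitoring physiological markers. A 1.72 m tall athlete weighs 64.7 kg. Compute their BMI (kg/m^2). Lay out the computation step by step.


height^2 = 2.9584 m^2
BMI = 64.7 / 2.9584 = 21.87 kg/m^2

21.87 kg/m^2


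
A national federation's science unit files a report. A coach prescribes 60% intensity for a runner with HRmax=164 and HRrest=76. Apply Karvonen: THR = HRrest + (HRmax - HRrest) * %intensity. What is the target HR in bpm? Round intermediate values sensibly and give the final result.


Heart rate reserve = 164 - 76 = 88
Intensity fraction = 60 / 100 = 0.6
THR = 76 + 88 * 0.6 = 128.8 bpm

128.8 bpm


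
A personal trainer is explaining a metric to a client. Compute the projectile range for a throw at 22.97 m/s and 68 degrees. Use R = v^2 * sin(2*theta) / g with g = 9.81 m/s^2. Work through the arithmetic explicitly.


Two times the angle = 136 degrees
sin(136) = 0.694658
R = 527.6209 * 0.694658 / 9.81 = 37.361 m

37.361 m


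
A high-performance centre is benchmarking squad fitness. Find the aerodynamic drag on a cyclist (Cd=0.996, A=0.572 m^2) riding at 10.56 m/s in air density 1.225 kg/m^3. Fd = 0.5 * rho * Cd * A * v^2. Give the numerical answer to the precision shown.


Fd = 0.5 * 1.225 * 0.996 * 0.572 * 10.56^2
= 0.5 * 1.225 * 0.996 * 0.572 * 111.5136
= 38.913 N

38.913 N


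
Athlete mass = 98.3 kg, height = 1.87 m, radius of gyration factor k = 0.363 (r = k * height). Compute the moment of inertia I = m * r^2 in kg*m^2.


r = k * height = 0.363 * 1.87 = 0.67881 m
r^2 = 0.67881^2 = 0.460783
I = 98.3 * 0.460783 = 45.295 kg*m^2

45.295 kg*m^2


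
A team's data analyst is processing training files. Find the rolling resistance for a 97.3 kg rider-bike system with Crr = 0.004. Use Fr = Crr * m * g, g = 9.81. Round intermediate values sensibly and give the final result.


m * g = 97.3 * 9.81 = 954.513 N
Fr = 0.004 * 954.513 = 3.818 N

3.818 N


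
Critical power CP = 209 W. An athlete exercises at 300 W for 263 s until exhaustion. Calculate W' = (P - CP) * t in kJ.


P - CP = 300 - 209 = 91 W
W' = 91 * 263 = 23933 J
= 23933 / 1000 = 23.933 kJ

23.933 kJ


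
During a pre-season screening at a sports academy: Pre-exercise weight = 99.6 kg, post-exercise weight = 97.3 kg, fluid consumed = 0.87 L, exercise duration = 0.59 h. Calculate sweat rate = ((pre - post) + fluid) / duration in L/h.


Weight loss = 99.6 - 97.3 = 2.3 kg (approx L)
Total sweat = 2.3 + 0.87 = 3.17 L
Sweat rate = 3.17 / 0.59 = 5.373 L/h

5.373 L/h


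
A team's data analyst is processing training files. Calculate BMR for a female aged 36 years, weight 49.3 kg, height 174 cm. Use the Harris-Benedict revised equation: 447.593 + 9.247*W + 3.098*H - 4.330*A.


Substituting values:
W term = 9.247 * 49.3 = 455.8771
H term = 3.098 * 174 = 539.052
A term = 4.330 * 36 = 155.88
BMR = 1286.64 kcal/day

1286.64 kcal/day


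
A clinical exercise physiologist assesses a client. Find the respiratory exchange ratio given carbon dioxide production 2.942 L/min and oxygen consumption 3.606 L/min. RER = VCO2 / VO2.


VCO2 = 2.942 L/min
VO2 = 3.606 L/min
RER = 2.942 / 3.606 = 0.8159

0.8159


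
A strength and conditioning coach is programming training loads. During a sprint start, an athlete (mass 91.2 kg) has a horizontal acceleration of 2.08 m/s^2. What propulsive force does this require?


Propulsive force = mass * acceleration
= 91.2 kg * 2.08 m/s^2
= 189.7 N

189.7 N


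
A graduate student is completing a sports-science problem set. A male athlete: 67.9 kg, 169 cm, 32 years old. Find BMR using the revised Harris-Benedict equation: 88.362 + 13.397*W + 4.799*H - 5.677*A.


Intercept = 88.362
Weight contribution = 13.397 * 67.9 = 909.6563
Height contribution = 4.799 * 169 = 811.031
Age contribution = 5.677 * 32 = 181.664
BMR = 88.362 + 909.6563 + 811.031 - 181.664
= 1627.39 kcal/day

1627.39 kcal/day


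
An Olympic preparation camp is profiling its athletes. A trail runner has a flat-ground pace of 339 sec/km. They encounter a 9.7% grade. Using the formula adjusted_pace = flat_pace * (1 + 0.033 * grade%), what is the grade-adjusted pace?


Grade factor = 1 + 0.033 * 9.7 = 1.3201
Adjusted = 339 * 1.3201 = 447.51 sec/km

447.51 s/km


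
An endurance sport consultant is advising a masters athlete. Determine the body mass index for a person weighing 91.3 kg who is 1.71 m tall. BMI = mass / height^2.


BMI = mass / height^2
= 91.3 / 1.71^2
= 91.3 / 2.9241
= 31.22 kg/m^2

31.22 kg/m^2


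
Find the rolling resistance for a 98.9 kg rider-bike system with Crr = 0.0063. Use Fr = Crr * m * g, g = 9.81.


m * g = 98.9 * 9.81 = 970.209 N
Fr = 0.0063 * 970.209 = 6.112 N

6.112 N


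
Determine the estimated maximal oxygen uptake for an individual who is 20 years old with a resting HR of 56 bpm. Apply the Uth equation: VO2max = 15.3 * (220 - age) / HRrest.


HRmax = 220 - 20 = 200
VO2max = 15.3 * (200 / 56)
= 15.3 * 3.5714
= 54.64 mL/kg/min

54.64 mL/kg/min


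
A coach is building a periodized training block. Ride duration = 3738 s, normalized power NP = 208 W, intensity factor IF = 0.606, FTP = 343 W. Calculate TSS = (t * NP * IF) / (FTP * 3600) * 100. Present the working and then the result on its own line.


Numerator = 3738 * 208 * 0.606 = 471167.424
Denominator = 343 * 3600 = 1234800
TSS = 471167.424 / 1234800 * 100
= 38.16

38.16 TSS


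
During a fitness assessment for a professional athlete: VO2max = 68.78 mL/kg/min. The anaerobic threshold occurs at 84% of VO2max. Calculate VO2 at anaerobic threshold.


AT fraction = 84 / 100 = 0.84
AT VO2 = 68.78 * 0.84
= 57.78 mL/kg/min

57.78 mL/kg/min


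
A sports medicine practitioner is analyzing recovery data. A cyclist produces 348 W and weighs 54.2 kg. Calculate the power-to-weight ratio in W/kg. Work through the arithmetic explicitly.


P/W = power / mass
= 348 / 54.2
= 6.421 W/kg

6.421 W/kg


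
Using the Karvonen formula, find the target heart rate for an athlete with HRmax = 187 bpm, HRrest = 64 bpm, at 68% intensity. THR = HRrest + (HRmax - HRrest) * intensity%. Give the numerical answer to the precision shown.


HRR = 187 - 64 = 123
THR = 64 + 123 * 0.68
= 64 + 83.64
= 147.64 bpm

147.64 bpm


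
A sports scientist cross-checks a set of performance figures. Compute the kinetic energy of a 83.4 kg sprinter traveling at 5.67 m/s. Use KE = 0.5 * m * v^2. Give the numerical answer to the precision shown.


Velocity squared = 32.1489
KE = 0.5 * 83.4 * 32.1489 = 1340.61 J

1340.61 J


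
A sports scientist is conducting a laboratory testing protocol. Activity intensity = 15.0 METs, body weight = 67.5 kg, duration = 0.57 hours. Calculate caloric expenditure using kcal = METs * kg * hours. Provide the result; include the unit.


kcal = 15.0 * 67.5 * 0.57
= 1012.5 * 0.57
= 577.13 kcal

577.13 kcal


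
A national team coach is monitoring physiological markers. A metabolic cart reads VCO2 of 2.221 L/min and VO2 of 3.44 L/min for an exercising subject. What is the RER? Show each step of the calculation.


RER = VCO2 / VO2 = 2.221 / 3.44 = 0.6456

0.6456


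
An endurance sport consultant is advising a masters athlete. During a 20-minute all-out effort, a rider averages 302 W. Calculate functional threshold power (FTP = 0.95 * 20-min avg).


FTP = 0.95 * 302
= 286.9 W

286.9 W


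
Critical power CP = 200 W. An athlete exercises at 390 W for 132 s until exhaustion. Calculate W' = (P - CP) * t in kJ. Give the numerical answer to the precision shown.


P - CP = 390 - 200 = 190 W
W' = 190 * 132 = 25080 J
= 25080 / 1000 = 25.08 kJ

25.08 kJ


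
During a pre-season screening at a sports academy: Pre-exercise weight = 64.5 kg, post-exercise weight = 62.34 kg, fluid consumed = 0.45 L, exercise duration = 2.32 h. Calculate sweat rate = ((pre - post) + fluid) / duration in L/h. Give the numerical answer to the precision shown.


Weight loss = 64.5 - 62.34 = 2.16 kg (approx L)
Total sweat = 2.16 + 0.45 = 2.61 L
Sweat rate = 2.61 / 2.32 = 1.125 L/h

1.125 L/h


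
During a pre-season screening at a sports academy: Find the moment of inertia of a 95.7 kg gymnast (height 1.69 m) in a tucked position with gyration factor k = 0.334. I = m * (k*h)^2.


Radius of gyration = 0.334 * 1.69 = 0.56446 m
I = 95.7 * 0.56446^2
= 95.7 * 0.318615
= 30.491 kg*m^2

30.491 kg*m^2


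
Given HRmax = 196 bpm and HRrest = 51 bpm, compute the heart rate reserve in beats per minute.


Heart rate reserve = maximum HR minus resting HR
HRR = 196 - 51 = 145 bpm

145 bpm


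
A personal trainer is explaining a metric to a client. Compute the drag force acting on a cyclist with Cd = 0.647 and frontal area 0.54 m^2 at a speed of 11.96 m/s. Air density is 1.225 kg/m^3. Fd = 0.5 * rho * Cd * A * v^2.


Step 1: v^2 = 143.0416
Step 2: Fd = 0.5 * 1.225 * 0.647 * 0.54 * 143.0416
= 30.61 N

30.61 N


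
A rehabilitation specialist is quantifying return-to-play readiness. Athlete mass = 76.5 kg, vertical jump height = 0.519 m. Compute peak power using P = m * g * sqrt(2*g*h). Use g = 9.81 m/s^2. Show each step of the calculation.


sqrt(2 * 9.81 * 0.519) = sqrt(10.18278) = 3.191047 m/s
P = 76.5 * 9.81 * 3.191047
= 2394.77 W

2394.77 W


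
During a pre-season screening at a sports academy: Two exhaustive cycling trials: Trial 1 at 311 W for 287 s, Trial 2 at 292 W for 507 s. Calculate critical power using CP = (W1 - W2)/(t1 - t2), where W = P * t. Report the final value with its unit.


W1 = 311 * 287 = 89257 J
W2 = 292 * 507 = 148044 J
CP = (89257 - 148044) / (287 - 507)
= -58787 / -220
= 267.21 W

267.21 W


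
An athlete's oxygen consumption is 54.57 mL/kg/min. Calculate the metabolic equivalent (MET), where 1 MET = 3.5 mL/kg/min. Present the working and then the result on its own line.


MET = VO2 / 3.5
= 54.57 / 3.5
= 15.59 METs

15.59 METs


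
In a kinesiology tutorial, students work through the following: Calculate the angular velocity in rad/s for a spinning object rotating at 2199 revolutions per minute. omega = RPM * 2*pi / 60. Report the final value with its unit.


omega = RPM * 2*pi / 60
= 2199 * 6.28318531 / 60
= 230.279 rad/s

230.279 rad/s


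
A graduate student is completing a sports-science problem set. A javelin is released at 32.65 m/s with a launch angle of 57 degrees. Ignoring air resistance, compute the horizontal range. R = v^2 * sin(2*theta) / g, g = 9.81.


Launch speed squared = 1066.0225
sin(2 * 57 deg) = 0.913545
Range = 1066.0225 * 0.913545 / 9.81
= 99.272 m

99.272 m


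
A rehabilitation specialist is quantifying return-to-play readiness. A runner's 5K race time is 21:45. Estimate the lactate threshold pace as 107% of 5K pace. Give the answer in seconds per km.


Total race time = 21*60 + 45 = 1305 seconds
5K pace = 1305 / 5 = 261.0 sec/km
LT pace = 261.0 * 1.07 = 279.27 sec/km

279.27 s/km


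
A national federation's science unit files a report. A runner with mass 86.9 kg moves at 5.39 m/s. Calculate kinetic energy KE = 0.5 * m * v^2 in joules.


v^2 = 5.39^2 = 29.0521
KE = 0.5 * 86.9 * 29.0521
= 1262.31 J

1262.31 J


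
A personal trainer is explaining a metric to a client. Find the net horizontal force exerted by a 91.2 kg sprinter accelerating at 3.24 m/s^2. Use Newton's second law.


Newton's second law: F = m * a
F = 91.2 * 3.24 = 295.49 N

295.49 N


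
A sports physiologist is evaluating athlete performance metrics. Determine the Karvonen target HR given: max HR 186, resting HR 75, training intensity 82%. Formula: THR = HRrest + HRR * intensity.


HRR = HRmax - HRrest = 186 - 75 = 111
THR = 75 + 111 * 0.82
= 166.02 bpm

166.02 bpm


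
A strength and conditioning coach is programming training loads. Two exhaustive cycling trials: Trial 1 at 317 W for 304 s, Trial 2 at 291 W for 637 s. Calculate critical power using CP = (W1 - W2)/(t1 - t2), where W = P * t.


W1 = 317 * 304 = 96368 J
W2 = 291 * 637 = 185367 J
CP = (96368 - 185367) / (304 - 637)
= -88999 / -333
= 267.26 W

267.26 W


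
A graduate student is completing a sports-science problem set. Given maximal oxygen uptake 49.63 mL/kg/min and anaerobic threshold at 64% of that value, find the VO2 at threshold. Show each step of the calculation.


Percentage as decimal = 0.64
VO2 at AT = 49.63 * 0.64 = 31.76 mL/kg/min

31.76 mL/kg/min


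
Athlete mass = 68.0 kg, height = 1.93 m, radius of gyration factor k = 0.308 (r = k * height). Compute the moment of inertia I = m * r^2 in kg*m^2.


r = k * height = 0.308 * 1.93 = 0.59444 m
r^2 = 0.59444^2 = 0.353359
I = 68.0 * 0.353359 = 24.028 kg*m^2

24.028 kg*m^2


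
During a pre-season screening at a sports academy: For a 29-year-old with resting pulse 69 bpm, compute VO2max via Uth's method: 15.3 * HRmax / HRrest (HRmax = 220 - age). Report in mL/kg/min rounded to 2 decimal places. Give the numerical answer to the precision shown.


Step 1: HRmax = 220 - 29 = 191 bpm
Step 2: Ratio = 191 / 69 = 2.7681
Step 3: VO2max = 15.3 * 2.7681 = 42.35 mL/kg/min

42.35 mL/kg/min


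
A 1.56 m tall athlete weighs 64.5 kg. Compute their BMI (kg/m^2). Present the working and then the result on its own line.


height^2 = 2.4336 m^2
BMI = 64.5 / 2.4336 = 26.5 kg/m^2

26.5 kg/m^2


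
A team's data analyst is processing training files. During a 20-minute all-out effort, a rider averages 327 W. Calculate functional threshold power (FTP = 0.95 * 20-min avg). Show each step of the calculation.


FTP = 0.95 * 327
= 310.65 W

310.65 W


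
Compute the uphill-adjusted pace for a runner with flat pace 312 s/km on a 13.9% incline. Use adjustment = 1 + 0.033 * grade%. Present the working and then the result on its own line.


Adjustment factor = 1 + 0.033 * 13.9 = 1.4587
Grade-adjusted pace = 312 * 1.4587 = 455.11 s/km

455.11 s/km


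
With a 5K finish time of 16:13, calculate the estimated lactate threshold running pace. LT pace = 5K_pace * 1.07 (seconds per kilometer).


Race duration = 973 s for 5 km
Average pace = 973 / 5 = 194.6 s/km
LT pace = 194.6 * 1.07
= 208.22 s/km

208.22 s/km


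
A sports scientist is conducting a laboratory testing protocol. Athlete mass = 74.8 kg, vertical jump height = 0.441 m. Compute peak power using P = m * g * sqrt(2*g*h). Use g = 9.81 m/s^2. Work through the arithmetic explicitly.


sqrt(2 * 9.81 * 0.441) = sqrt(8.65242) = 2.9415 m/s
P = 74.8 * 9.81 * 2.9415
= 2158.44 W

2158.44 W


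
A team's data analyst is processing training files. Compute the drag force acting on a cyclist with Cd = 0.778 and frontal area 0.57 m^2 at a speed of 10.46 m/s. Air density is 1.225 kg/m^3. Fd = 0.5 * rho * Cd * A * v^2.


Step 1: v^2 = 109.4116
Step 2: Fd = 0.5 * 1.225 * 0.778 * 0.57 * 109.4116
= 29.718 N

29.718 N


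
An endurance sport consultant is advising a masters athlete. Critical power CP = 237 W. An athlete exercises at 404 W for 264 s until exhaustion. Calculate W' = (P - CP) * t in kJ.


P - CP = 404 - 237 = 167 W
W' = 167 * 264 = 44088 J
= 44088 / 1000 = 44.088 kJ

44.088 kJ


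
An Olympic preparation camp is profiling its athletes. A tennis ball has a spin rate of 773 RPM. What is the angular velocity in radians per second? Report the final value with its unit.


Convert RPM to rad/s: multiply by 2*pi and divide by 60
omega = 773 * 2 * pi / 60
= 80.948 rad/s

80.948 rad/s


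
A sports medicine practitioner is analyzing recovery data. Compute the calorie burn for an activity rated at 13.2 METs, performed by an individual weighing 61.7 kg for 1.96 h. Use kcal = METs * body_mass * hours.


Product of METs and mass = 13.2 * 61.7 = 814.44
Total kcal = 814.44 * 1.96 = 1596.3 kcal

1596.3 kcal


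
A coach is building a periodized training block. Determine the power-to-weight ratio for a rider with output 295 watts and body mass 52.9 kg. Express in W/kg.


P/W = 295 / 52.9 = 5.577 W/kg

5.577 W/kg


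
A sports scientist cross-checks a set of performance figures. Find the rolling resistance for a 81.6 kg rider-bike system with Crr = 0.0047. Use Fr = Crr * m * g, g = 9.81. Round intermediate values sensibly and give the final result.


m * g = 81.6 * 9.81 = 800.496 N
Fr = 0.0047 * 800.496 = 3.762 N

3.762 N


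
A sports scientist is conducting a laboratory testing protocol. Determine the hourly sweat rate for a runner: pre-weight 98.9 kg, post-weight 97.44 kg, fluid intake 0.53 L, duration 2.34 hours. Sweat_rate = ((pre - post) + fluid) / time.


Mass lost = 98.9 - 97.44 = 1.46 kg
Add fluid consumed: 1.46 + 0.53 = 1.99 L total sweat
Sweat rate = 1.99 / 2.34 = 0.85 L/h

0.85 L/h


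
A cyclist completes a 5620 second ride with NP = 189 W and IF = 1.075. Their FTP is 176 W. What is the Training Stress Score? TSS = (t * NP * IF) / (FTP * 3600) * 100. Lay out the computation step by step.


t * NP * IF = 5620 * 189 * 1.075 = 1141843.5
FTP * 3600 = 633600
TSS = (1141843.5 / 633600) * 100 = 180.22

180.22 TSS


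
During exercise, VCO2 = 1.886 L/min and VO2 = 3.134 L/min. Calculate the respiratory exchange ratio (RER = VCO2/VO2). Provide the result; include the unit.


RER = VCO2 / VO2
= 1.886 / 3.134
= 0.6018

0.6018


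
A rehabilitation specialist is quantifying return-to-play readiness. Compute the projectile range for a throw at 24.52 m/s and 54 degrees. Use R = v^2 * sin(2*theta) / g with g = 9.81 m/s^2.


Two times the angle = 108 degrees
sin(108) = 0.951057
R = 601.2304 * 0.951057 / 9.81 = 58.288 m

58.288 m


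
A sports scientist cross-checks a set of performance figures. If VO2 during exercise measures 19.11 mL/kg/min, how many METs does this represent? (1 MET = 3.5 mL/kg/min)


METs = VO2 / 3.5 = 19.11 / 3.5 = 5.46

5.46 METs


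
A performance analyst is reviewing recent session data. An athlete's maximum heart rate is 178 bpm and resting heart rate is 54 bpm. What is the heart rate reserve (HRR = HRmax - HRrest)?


HRR = HRmax - HRrest
= 178 - 54
= 124 bpm

124 bpm


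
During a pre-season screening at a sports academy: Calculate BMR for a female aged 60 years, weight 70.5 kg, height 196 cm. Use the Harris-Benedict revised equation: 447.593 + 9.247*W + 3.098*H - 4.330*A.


Substituting values:
W term = 9.247 * 70.5 = 651.9135
H term = 3.098 * 196 = 607.208
A term = 4.330 * 60 = 259.8
BMR = 1446.91 kcal/day

1446.91 kcal/day


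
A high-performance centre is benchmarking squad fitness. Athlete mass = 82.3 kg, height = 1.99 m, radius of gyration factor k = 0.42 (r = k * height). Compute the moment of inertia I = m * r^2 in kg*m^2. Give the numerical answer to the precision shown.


r = k * height = 0.42 * 1.99 = 0.8358 m
r^2 = 0.8358^2 = 0.698562
I = 82.3 * 0.698562 = 57.492 kg*m^2

57.492 kg*m^2


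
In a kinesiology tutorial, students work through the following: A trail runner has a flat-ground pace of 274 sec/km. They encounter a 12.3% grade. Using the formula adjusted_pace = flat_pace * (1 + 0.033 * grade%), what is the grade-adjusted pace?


Grade factor = 1 + 0.033 * 12.3 = 1.4059
Adjusted = 274 * 1.4059 = 385.22 sec/km

385.22 s/km


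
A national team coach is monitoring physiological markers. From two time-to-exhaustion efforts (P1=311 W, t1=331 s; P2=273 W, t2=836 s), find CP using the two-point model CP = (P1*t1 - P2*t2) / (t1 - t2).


Work in trial 1 = 102941 J
Work in trial 2 = 228228 J
Delta work = -125287 J
Delta time = -505 s
CP = -125287 / -505 = 248.09 W

248.09 W


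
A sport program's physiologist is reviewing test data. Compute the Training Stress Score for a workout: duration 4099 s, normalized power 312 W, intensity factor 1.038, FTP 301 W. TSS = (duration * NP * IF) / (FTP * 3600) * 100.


Product = 4099 * 312 * 1.038 = 1327485.744
Base = 301 * 3600 = 1083600
TSS = 1327485.744 / 1083600 * 100 = 122.51

122.51 TSS


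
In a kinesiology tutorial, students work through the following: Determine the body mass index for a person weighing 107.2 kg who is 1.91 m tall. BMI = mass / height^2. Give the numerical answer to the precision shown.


BMI = mass / height^2
= 107.2 / 1.91^2
= 107.2 / 3.6481
= 29.39 kg/m^2

29.39 kg/m^2


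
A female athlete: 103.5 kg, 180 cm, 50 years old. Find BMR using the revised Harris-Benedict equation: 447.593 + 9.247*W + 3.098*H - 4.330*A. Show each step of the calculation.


Intercept = 447.593
Weight contribution = 9.247 * 103.5 = 957.0645
Height contribution = 3.098 * 180 = 557.64
Age contribution = 4.33 * 50 = 216.5
BMR = 447.593 + 957.0645 + 557.64 - 216.5
= 1745.8 kcal/day

1745.8 kcal/day


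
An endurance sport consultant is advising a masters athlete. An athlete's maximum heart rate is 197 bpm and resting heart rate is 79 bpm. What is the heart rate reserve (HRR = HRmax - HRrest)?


HRR = HRmax - HRrest
= 197 - 79
= 118 bpm

118 bpm


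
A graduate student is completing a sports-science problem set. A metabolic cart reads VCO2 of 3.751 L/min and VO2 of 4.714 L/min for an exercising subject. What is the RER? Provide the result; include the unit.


RER = VCO2 / VO2 = 3.751 / 4.714 = 0.7957

0.7957


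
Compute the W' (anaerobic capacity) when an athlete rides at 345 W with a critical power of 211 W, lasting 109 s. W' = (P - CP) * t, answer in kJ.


Above-CP power = 134 W
Duration = 109 s
W' = 134 * 109 = 14606 J
Convert: 14606 / 1000 = 14.606 kJ

14.606 kJ


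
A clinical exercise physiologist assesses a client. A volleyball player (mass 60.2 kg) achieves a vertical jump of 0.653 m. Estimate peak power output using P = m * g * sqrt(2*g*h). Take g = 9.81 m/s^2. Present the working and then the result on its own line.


2 * g * h = 2 * 9.81 * 0.653 = 12.81186
sqrt(12.81186) = 3.579366 m/s
P = 60.2 * 9.81 * 3.579366 = 2113.84 W

2113.84 W


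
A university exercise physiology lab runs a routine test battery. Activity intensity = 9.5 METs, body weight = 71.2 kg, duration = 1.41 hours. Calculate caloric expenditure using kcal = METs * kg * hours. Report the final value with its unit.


kcal = 9.5 * 71.2 * 1.41
= 676.4 * 1.41
= 953.72 kcal

953.72 kcal


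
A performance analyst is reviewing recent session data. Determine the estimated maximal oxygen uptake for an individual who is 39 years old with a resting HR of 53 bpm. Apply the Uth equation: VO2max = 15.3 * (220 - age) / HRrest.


HRmax = 220 - 39 = 181
VO2max = 15.3 * (181 / 53)
= 15.3 * 3.4151
= 52.25 mL/kg/min

52.25 mL/kg/min


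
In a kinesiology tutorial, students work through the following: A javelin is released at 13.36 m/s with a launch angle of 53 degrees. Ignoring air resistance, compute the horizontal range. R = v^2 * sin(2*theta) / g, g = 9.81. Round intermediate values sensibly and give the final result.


Launch speed squared = 178.4896
sin(2 * 53 deg) = 0.961262
Range = 178.4896 * 0.961262 / 9.81
= 17.49 m

17.49 m


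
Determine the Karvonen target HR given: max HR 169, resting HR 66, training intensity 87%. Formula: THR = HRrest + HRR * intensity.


HRR = HRmax - HRrest = 169 - 66 = 103
THR = 66 + 103 * 0.87
= 155.61 bpm

155.61 bpm


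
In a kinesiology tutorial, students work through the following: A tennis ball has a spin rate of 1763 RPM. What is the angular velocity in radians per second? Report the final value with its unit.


Convert RPM to rad/s: multiply by 2*pi and divide by 60
omega = 1763 * 2 * pi / 60
= 184.621 rad/s

184.621 rad/s


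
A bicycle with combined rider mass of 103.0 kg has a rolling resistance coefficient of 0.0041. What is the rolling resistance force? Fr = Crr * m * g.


Fr = 0.0041 * 103.0 * 9.81
= 0.4223 * 9.81
= 4.143 N

4.143 N


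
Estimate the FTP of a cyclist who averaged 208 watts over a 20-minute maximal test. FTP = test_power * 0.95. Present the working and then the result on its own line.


FTP = 208 * 0.95 = 197.6 W

197.6 W


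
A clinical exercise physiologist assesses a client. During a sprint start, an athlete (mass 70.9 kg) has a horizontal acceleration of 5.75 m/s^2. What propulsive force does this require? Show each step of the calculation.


Propulsive force = mass * acceleration
= 70.9 kg * 5.75 m/s^2
= 407.68 N

407.68 N


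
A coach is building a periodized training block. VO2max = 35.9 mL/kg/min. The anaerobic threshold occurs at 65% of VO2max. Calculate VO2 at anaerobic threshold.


AT fraction = 65 / 100 = 0.65
AT VO2 = 35.9 * 0.65
= 23.34 mL/kg/min

23.34 mL/kg/min


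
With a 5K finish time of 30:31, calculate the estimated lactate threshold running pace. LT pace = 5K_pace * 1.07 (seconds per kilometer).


Race duration = 1831 s for 5 km
Average pace = 1831 / 5 = 366.2 s/km
LT pace = 366.2 * 1.07
= 391.83 s/km

391.83 s/km
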